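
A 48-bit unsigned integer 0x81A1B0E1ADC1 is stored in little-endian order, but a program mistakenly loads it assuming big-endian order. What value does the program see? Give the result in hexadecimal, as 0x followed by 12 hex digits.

Stored little-endian, the bytes at ascending addresses are C1 AD E1 B0 A1 81.
Read back as big-endian, the last byte is least significant, giving 0xC1ADE1B0A181.

0xC1ADE1B0A181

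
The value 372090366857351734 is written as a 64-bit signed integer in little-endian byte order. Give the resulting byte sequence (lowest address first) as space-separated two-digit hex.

372090366857351734 in hexadecimal, padded to 64 bits, is 0x0529EE379CE09236.
Split into bytes (most-significant first): 05 29 EE 37 9C E0 92 36.
Little-endian stores the least-significant byte at the lowest address.
So at ascending addresses the bytes are 36 92 E0 9C 37 EE 29 05.

36 92 E0 9C 37 EE 29 05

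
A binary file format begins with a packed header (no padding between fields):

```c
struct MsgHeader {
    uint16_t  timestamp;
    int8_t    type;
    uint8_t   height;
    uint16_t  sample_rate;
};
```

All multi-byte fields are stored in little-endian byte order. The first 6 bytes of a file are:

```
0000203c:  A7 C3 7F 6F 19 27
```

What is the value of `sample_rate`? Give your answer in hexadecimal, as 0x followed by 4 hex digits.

`sample_rate` follows `timestamp` (2 B), `type` (1 B), `height` (1 B), so it starts at offset 2 + 1 + 1 = 4 and occupies 2 bytes.
Bytes at offsets 4..5: 19 27.
In little-endian order the low byte comes first in memory.
Reassemble most-significant byte first: 27 19 → 0x2719.

0x2719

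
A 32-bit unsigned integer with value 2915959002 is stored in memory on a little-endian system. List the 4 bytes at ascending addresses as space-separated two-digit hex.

DA 00 CE AD

2915959002 in hexadecimal, padded to 32 bits, is 0xADCE00DA.
Split into bytes (most-significant first): AD CE 00 DA.
Little-endian: lowest address holds the least-significant byte.
So at ascending addresses the bytes are DA 00 CE AD.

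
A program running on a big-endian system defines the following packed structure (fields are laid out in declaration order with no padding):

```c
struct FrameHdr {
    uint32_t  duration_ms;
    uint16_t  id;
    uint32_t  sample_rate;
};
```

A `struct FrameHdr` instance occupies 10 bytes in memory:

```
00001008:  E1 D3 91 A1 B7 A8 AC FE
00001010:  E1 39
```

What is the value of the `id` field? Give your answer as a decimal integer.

`id` follows `duration_ms` (4 bytes), so it starts at byte offset 4 and occupies 2 bytes.
Bytes at offsets 4..5: B7 A8.
In big-endian order the high byte comes first in memory.
The bytes are already most-significant first: 0xB7A8.
0xB7A8 = 47016.

47016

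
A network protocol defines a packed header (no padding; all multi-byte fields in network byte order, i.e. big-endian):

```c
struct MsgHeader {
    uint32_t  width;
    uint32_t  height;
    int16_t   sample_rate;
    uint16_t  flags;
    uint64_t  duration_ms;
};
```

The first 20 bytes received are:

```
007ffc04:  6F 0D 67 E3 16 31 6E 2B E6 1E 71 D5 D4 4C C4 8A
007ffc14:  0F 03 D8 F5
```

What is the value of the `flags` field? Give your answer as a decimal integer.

`flags` follows `width` (4 B), `height` (4 B), `sample_rate` (2 B), so it starts at offset 4 + 4 + 2 = 10 and occupies 2 bytes.
Bytes at offsets 10..11: 71 D5.
Big-endian: lowest address holds the most-significant byte.
The bytes are already most-significant first: 0x71D5.
0x71D5 = 29141.

29141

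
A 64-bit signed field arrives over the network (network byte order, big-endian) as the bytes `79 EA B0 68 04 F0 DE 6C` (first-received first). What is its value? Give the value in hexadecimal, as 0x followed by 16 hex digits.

0x79EAB06804F0DE6C

Big-endian: lowest address holds the most-significant byte.
The bytes are already most-significant first: 0x79EAB06804F0DE6C.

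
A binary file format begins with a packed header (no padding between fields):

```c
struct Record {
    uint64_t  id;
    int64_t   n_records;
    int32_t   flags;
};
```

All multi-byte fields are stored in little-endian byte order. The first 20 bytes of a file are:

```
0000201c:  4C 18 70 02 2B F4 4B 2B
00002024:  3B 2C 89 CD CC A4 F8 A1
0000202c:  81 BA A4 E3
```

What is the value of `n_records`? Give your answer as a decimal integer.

-6775484439850308549

`n_records` follows `id` (8 bytes), so it starts at byte offset 8 and occupies 8 bytes.
Bytes at offsets 8..15: 3B 2C 89 CD CC A4 F8 A1.
In little-endian order the low byte comes first in memory.
Reassemble most-significant byte first: A1 F8 A4 CC CD 89 2C 3B → 0xA1F8A4CCCD892C3B.
Top bit is set, so as a signed 64-bit value this is 0xA1F8A4CCCD892C3B − 2^64 = -6775484439850308549.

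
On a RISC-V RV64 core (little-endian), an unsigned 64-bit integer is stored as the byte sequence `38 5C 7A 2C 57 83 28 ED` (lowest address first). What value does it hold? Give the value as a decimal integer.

17089053196488956984

Little-endian: lowest address holds the least-significant byte.
Reassemble most-significant byte first: ED 28 83 57 2C 7A 5C 38 → 0xED2883572C7A5C38.
0xED2883572C7A5C38 = 17089053196488956984.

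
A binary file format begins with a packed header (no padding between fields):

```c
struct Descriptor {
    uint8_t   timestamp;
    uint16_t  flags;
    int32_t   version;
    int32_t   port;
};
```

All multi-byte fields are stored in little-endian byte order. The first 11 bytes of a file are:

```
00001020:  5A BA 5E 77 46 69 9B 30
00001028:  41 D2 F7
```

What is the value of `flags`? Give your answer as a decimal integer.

24250

`flags` follows `timestamp` (1 byte), so it starts at byte offset 1 and occupies 2 bytes.
Bytes at offsets 1..2: BA 5E.
Little-endian: lowest address holds the least-significant byte.
Reassemble most-significant byte first: 5E BA → 0x5EBA.
0x5EBA = 24250.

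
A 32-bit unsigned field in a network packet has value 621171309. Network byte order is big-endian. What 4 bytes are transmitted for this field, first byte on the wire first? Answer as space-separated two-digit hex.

621171309 in hexadecimal, padded to 32 bits, is 0x2506526D.
Split into bytes (most-significant first): 25 06 52 6D.
In big-endian order the high byte comes first in memory.
So the memory order matches the most-significant-first order: 25 06 52 6D.

25 06 52 6D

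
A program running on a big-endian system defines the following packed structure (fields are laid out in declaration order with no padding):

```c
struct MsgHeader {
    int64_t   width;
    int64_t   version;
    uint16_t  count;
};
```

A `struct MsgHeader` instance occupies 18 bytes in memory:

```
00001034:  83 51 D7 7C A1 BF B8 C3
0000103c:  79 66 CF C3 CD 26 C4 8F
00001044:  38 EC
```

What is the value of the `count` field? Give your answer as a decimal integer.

14572

`count` follows `width` (8 B), `version` (8 B), so it starts at offset 8 + 8 = 16 and occupies 2 bytes.
Bytes at offsets 16..17: 38 EC.
Big-endian stores the most-significant byte at the lowest address.
The bytes are already most-significant first: 0x38EC.
0x38EC = 14572.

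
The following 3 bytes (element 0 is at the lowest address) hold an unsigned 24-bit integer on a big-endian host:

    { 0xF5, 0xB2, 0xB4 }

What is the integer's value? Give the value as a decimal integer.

16102068

Big-endian: lowest address holds the most-significant byte.
The bytes are already most-significant first: 0xF5B2B4.
0xF5B2B4 = 16102068.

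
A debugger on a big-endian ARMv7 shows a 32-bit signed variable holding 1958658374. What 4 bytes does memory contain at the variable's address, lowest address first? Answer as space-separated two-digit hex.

1958658374 in hexadecimal, padded to 32 bits, is 0x74BEC146.
Split into bytes (most-significant first): 74 BE C1 46.
Big-endian stores the most-significant byte at the lowest address.
So the memory order matches the most-significant-first order: 74 BE C1 46.

74 BE C1 46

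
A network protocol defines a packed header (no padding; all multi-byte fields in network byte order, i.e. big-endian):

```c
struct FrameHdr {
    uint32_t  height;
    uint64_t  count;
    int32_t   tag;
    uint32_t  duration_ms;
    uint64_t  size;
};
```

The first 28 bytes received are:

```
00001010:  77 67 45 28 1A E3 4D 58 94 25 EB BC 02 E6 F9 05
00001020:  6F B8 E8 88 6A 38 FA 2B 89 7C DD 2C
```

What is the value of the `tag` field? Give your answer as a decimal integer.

48691461

`tag` follows `height` (4 B), `count` (8 B), so it starts at offset 4 + 8 = 12 and occupies 4 bytes.
Bytes at offsets 12..15: 02 E6 F9 05.
Big-endian: lowest address holds the most-significant byte.
The bytes are already most-significant first: 0x02E6F905.
0x02E6F905 = 48691461.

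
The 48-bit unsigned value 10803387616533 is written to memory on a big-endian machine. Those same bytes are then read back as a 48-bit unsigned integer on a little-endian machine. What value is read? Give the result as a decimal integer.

23970554106633

10803387616533 in 48-bit hexadecimal is 0x09D35C14CD15.
Stored big-endian, the bytes at ascending addresses are 09 D3 5C 14 CD 15.
Read back as little-endian, the first byte is least significant, giving 0x15CD145CD309.
0x15CD145CD309 = 23970554106633.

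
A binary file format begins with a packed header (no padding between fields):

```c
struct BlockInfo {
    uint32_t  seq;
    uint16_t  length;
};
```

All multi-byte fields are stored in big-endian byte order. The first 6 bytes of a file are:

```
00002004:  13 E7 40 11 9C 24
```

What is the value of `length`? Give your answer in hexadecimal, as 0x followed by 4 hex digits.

0x9C24

`length` follows `seq` (4 bytes), so it starts at byte offset 4 and occupies 2 bytes.
Bytes at offsets 4..5: 9C 24.
Big-endian stores the most-significant byte at the lowest address.
The bytes are already most-significant first: 0x9C24.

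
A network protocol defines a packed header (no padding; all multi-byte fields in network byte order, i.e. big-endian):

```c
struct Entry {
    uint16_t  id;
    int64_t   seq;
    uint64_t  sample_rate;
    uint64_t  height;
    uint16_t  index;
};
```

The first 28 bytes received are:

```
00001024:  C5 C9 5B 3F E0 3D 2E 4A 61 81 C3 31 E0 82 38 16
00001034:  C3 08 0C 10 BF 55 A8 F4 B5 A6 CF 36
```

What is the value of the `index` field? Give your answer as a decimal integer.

53046

`index` follows `id` (2 B), `seq` (8 B), `sample_rate` (8 B), `height` (8 B), so it starts at offset 2 + 8 + 8 + 8 = 26 and occupies 2 bytes.
Bytes at offsets 26..27: CF 36.
Big-endian: lowest address holds the most-significant byte.
The bytes are already most-significant first: 0xCF36.
0xCF36 = 53046.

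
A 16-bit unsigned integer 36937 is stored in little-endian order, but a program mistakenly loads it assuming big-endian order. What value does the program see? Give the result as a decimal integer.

18832

36937 in 16-bit hexadecimal is 0x9049.
Stored little-endian, the bytes at ascending addresses are 49 90.
Read back as big-endian, the last byte is least significant, giving 0x4990.
0x4990 = 18832.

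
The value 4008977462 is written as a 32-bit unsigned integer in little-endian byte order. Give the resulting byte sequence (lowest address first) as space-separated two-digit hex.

4008977462 in hexadecimal, padded to 32 bits, is 0xEEF42436.
Split into bytes (most-significant first): EE F4 24 36.
In little-endian order the low byte comes first in memory.
So at ascending addresses the bytes are 36 24 F4 EE.

36 24 F4 EE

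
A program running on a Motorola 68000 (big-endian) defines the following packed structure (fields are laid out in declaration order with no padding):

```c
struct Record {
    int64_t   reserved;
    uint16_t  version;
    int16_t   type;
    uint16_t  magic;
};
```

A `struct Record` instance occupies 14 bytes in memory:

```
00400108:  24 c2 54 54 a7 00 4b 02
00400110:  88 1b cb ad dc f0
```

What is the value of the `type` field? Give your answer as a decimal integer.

-13395

`type` follows `reserved` (8 B), `version` (2 B), so it starts at offset 8 + 2 = 10 and occupies 2 bytes.
Bytes at offsets 10..11: CB AD.
In big-endian order the high byte comes first in memory.
The bytes are already most-significant first: 0xCBAD.
Top bit is set, so as a signed 16-bit value this is 0xCBAD − 2^16 = -13395.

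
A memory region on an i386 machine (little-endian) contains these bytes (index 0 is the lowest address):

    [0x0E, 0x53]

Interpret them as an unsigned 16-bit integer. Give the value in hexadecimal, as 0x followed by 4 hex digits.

0x530E

In little-endian order the low byte comes first in memory.
Reassemble most-significant byte first: 53 0E → 0x530E.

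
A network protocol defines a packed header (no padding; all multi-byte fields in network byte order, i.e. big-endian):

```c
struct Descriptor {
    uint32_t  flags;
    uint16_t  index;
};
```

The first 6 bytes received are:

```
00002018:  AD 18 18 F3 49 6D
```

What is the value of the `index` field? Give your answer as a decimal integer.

`index` follows `flags` (4 bytes), so it starts at byte offset 4 and occupies 2 bytes.
Bytes at offsets 4..5: 49 6D.
In big-endian order the high byte comes first in memory.
The bytes are already most-significant first: 0x496D.
0x496D = 18797.

18797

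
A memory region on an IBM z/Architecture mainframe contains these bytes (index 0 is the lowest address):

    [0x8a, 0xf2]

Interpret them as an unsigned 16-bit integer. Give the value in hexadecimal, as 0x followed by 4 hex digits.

Big-endian: lowest address holds the most-significant byte.
The bytes are already most-significant first: 0x8AF2.

0x8AF2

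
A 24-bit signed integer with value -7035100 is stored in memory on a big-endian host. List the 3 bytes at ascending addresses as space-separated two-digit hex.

94 A7 24

Two's complement of -7035100 in 24 bits: 7035100 = 0x6B58DC; invert → 0x94A723; add 1 → 0x94A724.
Split into bytes (most-significant first): 94 A7 24.
Big-endian stores the most-significant byte at the lowest address.
So the memory order matches the most-significant-first order: 94 A7 24.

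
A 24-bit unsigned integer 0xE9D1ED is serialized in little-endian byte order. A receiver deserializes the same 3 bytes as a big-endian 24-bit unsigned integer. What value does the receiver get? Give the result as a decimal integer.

15585769

Stored little-endian, the bytes at ascending addresses are ED D1 E9.
Read back as big-endian, the last byte is least significant, giving 0xEDD1E9.
0xEDD1E9 = 15585769.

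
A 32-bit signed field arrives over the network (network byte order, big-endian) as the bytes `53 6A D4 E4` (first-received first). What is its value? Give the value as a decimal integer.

Big-endian: lowest address holds the most-significant byte.
The bytes are already most-significant first: 0x536AD4E4.
0x536AD4E4 = 1399510244.

1399510244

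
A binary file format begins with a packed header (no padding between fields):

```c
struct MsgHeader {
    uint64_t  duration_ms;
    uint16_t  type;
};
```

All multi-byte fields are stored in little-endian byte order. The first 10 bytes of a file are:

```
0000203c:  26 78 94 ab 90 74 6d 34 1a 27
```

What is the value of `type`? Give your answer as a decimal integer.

10010

`type` follows `duration_ms` (8 bytes), so it starts at byte offset 8 and occupies 2 bytes.
Bytes at offsets 8..9: 1A 27.
Little-endian stores the least-significant byte at the lowest address.
Reassemble most-significant byte first: 27 1A → 0x271A.
0x271A = 10010.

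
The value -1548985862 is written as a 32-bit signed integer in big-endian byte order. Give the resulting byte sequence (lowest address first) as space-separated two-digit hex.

Two's complement of -1548985862 in 32 bits: 1548985862 = 0x5C53A606; invert → 0xA3AC59F9; add 1 → 0xA3AC59FA.
Split into bytes (most-significant first): A3 AC 59 FA.
Big-endian stores the most-significant byte at the lowest address.
So the memory order matches the most-significant-first order: A3 AC 59 FA.

A3 AC 59 FA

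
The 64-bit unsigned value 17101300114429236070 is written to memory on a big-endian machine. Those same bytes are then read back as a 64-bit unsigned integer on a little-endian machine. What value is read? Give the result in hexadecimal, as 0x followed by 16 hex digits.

17101300114429236070 in 64-bit hexadecimal is 0xED5405D8F5E6D366.
Stored big-endian, the bytes at ascending addresses are ED 54 05 D8 F5 E6 D3 66.
Read back as little-endian, the first byte is least significant, giving 0x66D3E6F5D80554ED.

0x66D3E6F5D80554ED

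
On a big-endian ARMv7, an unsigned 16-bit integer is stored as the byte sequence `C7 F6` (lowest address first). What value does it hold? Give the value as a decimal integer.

51190

Big-endian stores the most-significant byte at the lowest address.
The bytes are already most-significant first: 0xC7F6.
0xC7F6 = 51190.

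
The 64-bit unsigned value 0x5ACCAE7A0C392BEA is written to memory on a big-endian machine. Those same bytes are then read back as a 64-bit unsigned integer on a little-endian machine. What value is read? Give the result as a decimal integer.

Stored big-endian, the bytes at ascending addresses are 5A CC AE 7A 0C 39 2B EA.
Read back as little-endian, the first byte is least significant, giving 0xEA2B390C7AAECC5A.
0xEA2B390C7AAECC5A = 16873643154634361946.

16873643154634361946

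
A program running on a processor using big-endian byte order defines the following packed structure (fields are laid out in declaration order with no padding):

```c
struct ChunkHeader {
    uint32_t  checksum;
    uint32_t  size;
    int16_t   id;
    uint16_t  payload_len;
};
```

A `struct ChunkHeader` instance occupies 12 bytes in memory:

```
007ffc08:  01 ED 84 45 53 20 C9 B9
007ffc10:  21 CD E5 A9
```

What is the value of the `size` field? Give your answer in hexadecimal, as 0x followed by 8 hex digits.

0x5320C9B9

`size` follows `checksum` (4 bytes), so it starts at byte offset 4 and occupies 4 bytes.
Bytes at offsets 4..7: 53 20 C9 B9.
In big-endian order the high byte comes first in memory.
The bytes are already most-significant first: 0x5320C9B9.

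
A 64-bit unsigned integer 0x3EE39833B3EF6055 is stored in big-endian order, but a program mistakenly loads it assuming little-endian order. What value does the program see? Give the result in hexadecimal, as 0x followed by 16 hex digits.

0x5560EFB33398E33E

Stored big-endian, the bytes at ascending addresses are 3E E3 98 33 B3 EF 60 55.
Read back as little-endian, the first byte is least significant, giving 0x5560EFB33398E33E.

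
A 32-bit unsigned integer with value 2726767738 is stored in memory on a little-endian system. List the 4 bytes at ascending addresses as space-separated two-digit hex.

2726767738 in hexadecimal, padded to 32 bits, is 0xA2872C7A.
Split into bytes (most-significant first): A2 87 2C 7A.
Little-endian stores the least-significant byte at the lowest address.
So at ascending addresses the bytes are 7A 2C 87 A2.

7A 2C 87 A2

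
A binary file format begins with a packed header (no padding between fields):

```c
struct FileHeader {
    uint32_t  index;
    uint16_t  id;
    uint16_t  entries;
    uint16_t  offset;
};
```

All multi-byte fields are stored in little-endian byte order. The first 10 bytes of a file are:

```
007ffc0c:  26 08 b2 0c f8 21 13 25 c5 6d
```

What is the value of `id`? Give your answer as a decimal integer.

`id` follows `index` (4 bytes), so it starts at byte offset 4 and occupies 2 bytes.
Bytes at offsets 4..5: F8 21.
Little-endian stores the least-significant byte at the lowest address.
Reassemble most-significant byte first: 21 F8 → 0x21F8.
0x21F8 = 8696.

8696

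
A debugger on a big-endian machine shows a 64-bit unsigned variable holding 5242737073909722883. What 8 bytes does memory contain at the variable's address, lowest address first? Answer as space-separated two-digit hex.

5242737073909722883 in hexadecimal, padded to 64 bits, is 0x48C1F1976D28EF03.
Split into bytes (most-significant first): 48 C1 F1 97 6D 28 EF 03.
In big-endian order the high byte comes first in memory.
So the memory order matches the most-significant-first order: 48 C1 F1 97 6D 28 EF 03.

48 C1 F1 97 6D 28 EF 03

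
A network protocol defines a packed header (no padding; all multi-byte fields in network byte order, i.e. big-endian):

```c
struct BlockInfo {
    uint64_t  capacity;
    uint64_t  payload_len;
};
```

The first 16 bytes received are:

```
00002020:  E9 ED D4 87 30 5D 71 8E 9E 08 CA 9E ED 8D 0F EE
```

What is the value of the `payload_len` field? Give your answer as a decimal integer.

`payload_len` follows `capacity` (8 bytes), so it starts at byte offset 8 and occupies 8 bytes.
Bytes at offsets 8..15: 9E 08 CA 9E ED 8D 0F EE.
In big-endian order the high byte comes first in memory.
The bytes are already most-significant first: 0x9E08CA9EED8D0FEE.
0x9E08CA9EED8D0FEE = 11387574441745387502.

11387574441745387502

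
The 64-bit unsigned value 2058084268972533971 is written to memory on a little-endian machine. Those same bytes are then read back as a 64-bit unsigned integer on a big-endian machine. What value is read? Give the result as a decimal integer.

2058084268972533971 in 64-bit hexadecimal is 0x1C8FC8BD09ED68D3.
Stored little-endian, the bytes at ascending addresses are D3 68 ED 09 BD C8 8F 1C.
Read back as big-endian, the last byte is least significant, giving 0xD368ED09BDC88F1C.
0xD368ED09BDC88F1C = 15233686365675228956.

15233686365675228956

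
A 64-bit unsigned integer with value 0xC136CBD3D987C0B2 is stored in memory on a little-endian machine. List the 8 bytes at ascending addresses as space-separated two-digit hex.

B2 C0 87 D9 D3 CB 36 C1

Split into bytes (most-significant first): C1 36 CB D3 D9 87 C0 B2.
In little-endian order the low byte comes first in memory.
So at ascending addresses the bytes are B2 C0 87 D9 D3 CB 36 C1.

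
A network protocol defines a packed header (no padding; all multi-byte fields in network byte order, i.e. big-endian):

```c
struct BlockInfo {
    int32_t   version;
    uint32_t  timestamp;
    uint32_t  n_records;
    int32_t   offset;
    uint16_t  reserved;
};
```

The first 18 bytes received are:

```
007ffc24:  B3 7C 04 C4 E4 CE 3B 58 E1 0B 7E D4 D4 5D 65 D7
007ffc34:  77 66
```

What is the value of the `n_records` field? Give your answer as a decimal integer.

3775626964

`n_records` follows `version` (4 B), `timestamp` (4 B), so it starts at offset 4 + 4 = 8 and occupies 4 bytes.
Bytes at offsets 8..11: E1 0B 7E D4.
Big-endian: lowest address holds the most-significant byte.
The bytes are already most-significant first: 0xE10B7ED4.
0xE10B7ED4 = 3775626964.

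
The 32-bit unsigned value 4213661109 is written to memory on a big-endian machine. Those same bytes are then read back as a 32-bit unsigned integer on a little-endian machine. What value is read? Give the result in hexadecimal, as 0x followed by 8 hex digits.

4213661109 in 32-bit hexadecimal is 0xFB275DB5.
Stored big-endian, the bytes at ascending addresses are FB 27 5D B5.
Read back as little-endian, the first byte is least significant, giving 0xB55D27FB.

0xB55D27FB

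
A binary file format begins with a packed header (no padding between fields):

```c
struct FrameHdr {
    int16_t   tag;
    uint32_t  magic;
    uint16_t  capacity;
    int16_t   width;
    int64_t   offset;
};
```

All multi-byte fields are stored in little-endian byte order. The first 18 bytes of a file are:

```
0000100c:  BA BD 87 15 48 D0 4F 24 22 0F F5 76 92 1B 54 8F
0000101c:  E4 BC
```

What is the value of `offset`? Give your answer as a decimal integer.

-4835582508486461707

`offset` follows `tag` (2 B), `magic` (4 B), `capacity` (2 B), `width` (2 B), so it starts at offset 2 + 4 + 2 + 2 = 10 and occupies 8 bytes.
Bytes at offsets 10..17: F5 76 92 1B 54 8F E4 BC.
Little-endian stores the least-significant byte at the lowest address.
Reassemble most-significant byte first: BC E4 8F 54 1B 92 76 F5 → 0xBCE48F541B9276F5.
Top bit is set, so as a signed 64-bit value this is 0xBCE48F541B9276F5 − 2^64 = -4835582508486461707.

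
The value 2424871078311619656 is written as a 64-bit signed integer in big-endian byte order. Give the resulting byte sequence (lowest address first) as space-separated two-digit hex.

2424871078311619656 in hexadecimal, padded to 64 bits, is 0x21A6DF65F0E1EC48.
Split into bytes (most-significant first): 21 A6 DF 65 F0 E1 EC 48.
Big-endian: lowest address holds the most-significant byte.
So the memory order matches the most-significant-first order: 21 A6 DF 65 F0 E1 EC 48.

21 A6 DF 65 F0 E1 EC 48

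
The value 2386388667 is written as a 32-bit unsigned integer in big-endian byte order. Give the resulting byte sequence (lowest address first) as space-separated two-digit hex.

2386388667 in hexadecimal, padded to 32 bits, is 0x8E3D66BB.
Split into bytes (most-significant first): 8E 3D 66 BB.
Big-endian stores the most-significant byte at the lowest address.
So the memory order matches the most-significant-first order: 8E 3D 66 BB.

8E 3D 66 BB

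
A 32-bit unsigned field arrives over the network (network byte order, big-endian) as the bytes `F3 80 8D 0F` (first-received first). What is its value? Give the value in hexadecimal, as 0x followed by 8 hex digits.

0xF3808D0F

Big-endian: lowest address holds the most-significant byte.
The bytes are already most-significant first: 0xF3808D0F.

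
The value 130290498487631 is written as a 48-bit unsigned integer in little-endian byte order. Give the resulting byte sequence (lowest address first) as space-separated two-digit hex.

4F 45 E1 9E 7F 76

130290498487631 in hexadecimal, padded to 48 bits, is 0x767F9EE1454F.
Split into bytes (most-significant first): 76 7F 9E E1 45 4F.
Little-endian stores the least-significant byte at the lowest address.
So at ascending addresses the bytes are 4F 45 E1 9E 7F 76.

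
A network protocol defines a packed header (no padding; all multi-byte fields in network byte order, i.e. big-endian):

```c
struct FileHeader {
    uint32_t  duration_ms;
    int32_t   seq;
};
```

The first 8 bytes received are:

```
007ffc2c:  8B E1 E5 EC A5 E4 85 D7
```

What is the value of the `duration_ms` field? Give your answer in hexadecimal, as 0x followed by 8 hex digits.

`duration_ms` is the first field, at byte offset 0, occupying 4 bytes.
Bytes at offsets 0..3: 8B E1 E5 EC.
Big-endian stores the most-significant byte at the lowest address.
The bytes are already most-significant first: 0x8BE1E5EC.

0x8BE1E5EC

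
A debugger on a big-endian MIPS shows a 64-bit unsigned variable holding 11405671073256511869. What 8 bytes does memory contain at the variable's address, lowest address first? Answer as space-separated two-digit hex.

11405671073256511869 in hexadecimal, padded to 64 bits, is 0x9E4915694A67197D.
Split into bytes (most-significant first): 9E 49 15 69 4A 67 19 7D.
Big-endian: lowest address holds the most-significant byte.
So the memory order matches the most-significant-first order: 9E 49 15 69 4A 67 19 7D.

9E 49 15 69 4A 67 19 7D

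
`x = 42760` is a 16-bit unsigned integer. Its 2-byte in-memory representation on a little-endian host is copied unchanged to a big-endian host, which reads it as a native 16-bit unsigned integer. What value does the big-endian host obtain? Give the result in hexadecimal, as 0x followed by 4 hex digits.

0x08A7

42760 in 16-bit hexadecimal is 0xA708.
Stored little-endian, the bytes at ascending addresses are 08 A7.
Read back as big-endian, the last byte is least significant, giving 0x08A7.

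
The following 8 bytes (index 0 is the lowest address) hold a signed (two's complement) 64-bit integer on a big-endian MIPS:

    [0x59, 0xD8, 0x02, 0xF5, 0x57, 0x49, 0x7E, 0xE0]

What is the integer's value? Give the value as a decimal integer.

6473927717099765472

In big-endian order the high byte comes first in memory.
The bytes are already most-significant first: 0x59D802F557497EE0.
0x59D802F557497EE0 = 6473927717099765472.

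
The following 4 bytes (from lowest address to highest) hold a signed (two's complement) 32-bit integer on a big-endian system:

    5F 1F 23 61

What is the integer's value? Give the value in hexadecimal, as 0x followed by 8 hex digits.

Big-endian: lowest address holds the most-significant byte.
The bytes are already most-significant first: 0x5F1F2361.

0x5F1F2361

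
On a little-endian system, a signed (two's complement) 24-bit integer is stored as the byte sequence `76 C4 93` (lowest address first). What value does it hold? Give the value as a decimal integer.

Little-endian stores the least-significant byte at the lowest address.
Reassemble most-significant byte first: 93 C4 76 → 0x93C476.
Top bit is set, so as a signed 24-bit value this is 0x93C476 − 2^24 = -7093130.

-7093130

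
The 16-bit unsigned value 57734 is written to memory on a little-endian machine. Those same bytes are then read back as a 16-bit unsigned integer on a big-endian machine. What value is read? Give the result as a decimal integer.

34529

57734 in 16-bit hexadecimal is 0xE186.
Stored little-endian, the bytes at ascending addresses are 86 E1.
Read back as big-endian, the last byte is least significant, giving 0x86E1.
0x86E1 = 34529.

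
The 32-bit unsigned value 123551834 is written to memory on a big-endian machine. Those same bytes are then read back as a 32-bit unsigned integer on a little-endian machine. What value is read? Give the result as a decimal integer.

123551834 in 32-bit hexadecimal is 0x075D405A.
Stored big-endian, the bytes at ascending addresses are 07 5D 40 5A.
Read back as little-endian, the first byte is least significant, giving 0x5A405D07.
0x5A405D07 = 1514167559.

1514167559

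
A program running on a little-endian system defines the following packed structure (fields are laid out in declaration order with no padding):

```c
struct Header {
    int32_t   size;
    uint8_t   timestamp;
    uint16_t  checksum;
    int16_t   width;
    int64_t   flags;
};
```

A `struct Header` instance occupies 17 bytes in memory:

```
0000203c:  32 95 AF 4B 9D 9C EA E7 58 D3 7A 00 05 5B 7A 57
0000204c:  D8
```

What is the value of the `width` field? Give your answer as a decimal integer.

22759

`width` follows `size` (4 B), `timestamp` (1 B), `checksum` (2 B), so it starts at offset 4 + 1 + 2 = 7 and occupies 2 bytes.
Bytes at offsets 7..8: E7 58.
Little-endian: lowest address holds the least-significant byte.
Reassemble most-significant byte first: 58 E7 → 0x58E7.
0x58E7 = 22759.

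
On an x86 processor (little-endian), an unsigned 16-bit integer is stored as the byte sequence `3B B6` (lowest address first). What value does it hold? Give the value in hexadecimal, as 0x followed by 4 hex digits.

0xB63B

In little-endian order the low byte comes first in memory.
Reassemble most-significant byte first: B6 3B → 0xB63B.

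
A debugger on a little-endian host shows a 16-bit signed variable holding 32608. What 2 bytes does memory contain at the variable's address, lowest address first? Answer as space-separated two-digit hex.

32608 in hexadecimal, padded to 16 bits, is 0x7F60.
Split into bytes (most-significant first): 7F 60.
Little-endian: lowest address holds the least-significant byte.
So at ascending addresses the bytes are 60 7F.

60 7F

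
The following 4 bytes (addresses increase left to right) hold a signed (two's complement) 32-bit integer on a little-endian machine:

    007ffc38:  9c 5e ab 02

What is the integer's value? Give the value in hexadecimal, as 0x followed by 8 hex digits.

Little-endian: lowest address holds the least-significant byte.
Reassemble most-significant byte first: 02 AB 5E 9C → 0x02AB5E9C.

0x02AB5E9C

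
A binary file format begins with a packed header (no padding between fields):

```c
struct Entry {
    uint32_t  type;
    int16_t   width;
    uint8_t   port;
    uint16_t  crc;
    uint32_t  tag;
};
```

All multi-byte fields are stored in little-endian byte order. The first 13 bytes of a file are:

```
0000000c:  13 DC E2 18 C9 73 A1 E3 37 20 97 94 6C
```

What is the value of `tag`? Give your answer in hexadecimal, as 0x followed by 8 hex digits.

`tag` follows `type` (4 B), `width` (2 B), `port` (1 B), `crc` (2 B), so it starts at offset 4 + 2 + 1 + 2 = 9 and occupies 4 bytes.
Bytes at offsets 9..12: 20 97 94 6C.
Little-endian: lowest address holds the least-significant byte.
Reassemble most-significant byte first: 6C 94 97 20 → 0x6C949720.

0x6C949720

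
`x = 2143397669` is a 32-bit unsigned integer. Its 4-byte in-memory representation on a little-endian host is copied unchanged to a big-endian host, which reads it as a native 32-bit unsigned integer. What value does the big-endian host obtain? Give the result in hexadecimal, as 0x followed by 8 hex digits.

2143397669 in 32-bit hexadecimal is 0x7FC1A725.
Stored little-endian, the bytes at ascending addresses are 25 A7 C1 7F.
Read back as big-endian, the last byte is least significant, giving 0x25A7C17F.

0x25A7C17F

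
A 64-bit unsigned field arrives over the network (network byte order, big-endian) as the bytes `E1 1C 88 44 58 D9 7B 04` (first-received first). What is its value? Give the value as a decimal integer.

Big-endian stores the most-significant byte at the lowest address.
The bytes are already most-significant first: 0xE11C884458D97B04.
0xE11C884458D97B04 = 16220989785011485444.

16220989785011485444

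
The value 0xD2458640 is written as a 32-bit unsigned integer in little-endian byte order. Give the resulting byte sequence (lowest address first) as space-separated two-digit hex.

Split into bytes (most-significant first): D2 45 86 40.
Little-endian stores the least-significant byte at the lowest address.
So at ascending addresses the bytes are 40 86 45 D2.

40 86 45 D2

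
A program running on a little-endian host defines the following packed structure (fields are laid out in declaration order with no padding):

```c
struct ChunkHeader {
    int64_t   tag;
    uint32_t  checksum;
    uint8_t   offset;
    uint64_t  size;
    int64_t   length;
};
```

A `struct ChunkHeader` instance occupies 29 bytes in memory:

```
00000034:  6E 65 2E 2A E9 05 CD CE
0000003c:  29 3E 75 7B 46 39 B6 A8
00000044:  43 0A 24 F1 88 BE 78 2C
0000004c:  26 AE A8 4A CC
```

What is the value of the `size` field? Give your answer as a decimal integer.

`size` follows `tag` (8 B), `checksum` (4 B), `offset` (1 B), so it starts at offset 8 + 4 + 1 = 13 and occupies 8 bytes.
Bytes at offsets 13..20: 39 B6 A8 43 0A 24 F1 88.
Little-endian stores the least-significant byte at the lowest address.
Reassemble most-significant byte first: 88 F1 24 0A 43 A8 B6 39 → 0x88F1240A43A8B639.
0x88F1240A43A8B639 = 9867707885048870457.

9867707885048870457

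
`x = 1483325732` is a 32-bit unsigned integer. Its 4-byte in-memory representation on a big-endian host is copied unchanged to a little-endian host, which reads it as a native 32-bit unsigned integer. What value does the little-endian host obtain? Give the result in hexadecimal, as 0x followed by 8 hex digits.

1483325732 in 32-bit hexadecimal is 0x5869C124.
Stored big-endian, the bytes at ascending addresses are 58 69 C1 24.
Read back as little-endian, the first byte is least significant, giving 0x24C16958.

0x24C16958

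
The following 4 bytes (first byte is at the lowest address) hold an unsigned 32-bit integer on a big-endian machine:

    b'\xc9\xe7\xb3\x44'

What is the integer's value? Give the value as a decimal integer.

Big-endian stores the most-significant byte at the lowest address.
The bytes are already most-significant first: 0xC9E7B344.
0xC9E7B344 = 3387405124.

3387405124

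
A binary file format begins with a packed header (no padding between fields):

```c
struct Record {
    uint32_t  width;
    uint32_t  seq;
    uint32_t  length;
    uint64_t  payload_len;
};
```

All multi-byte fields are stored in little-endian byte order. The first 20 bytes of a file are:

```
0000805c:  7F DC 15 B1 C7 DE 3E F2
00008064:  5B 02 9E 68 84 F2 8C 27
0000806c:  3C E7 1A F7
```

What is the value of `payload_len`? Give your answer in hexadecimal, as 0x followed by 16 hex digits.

`payload_len` follows `width` (4 B), `seq` (4 B), `length` (4 B), so it starts at offset 4 + 4 + 4 = 12 and occupies 8 bytes.
Bytes at offsets 12..19: 84 F2 8C 27 3C E7 1A F7.
Little-endian: lowest address holds the least-significant byte.
Reassemble most-significant byte first: F7 1A E7 3C 27 8C F2 84 → 0xF71AE73C278CF284.

0xF71AE73C278CF284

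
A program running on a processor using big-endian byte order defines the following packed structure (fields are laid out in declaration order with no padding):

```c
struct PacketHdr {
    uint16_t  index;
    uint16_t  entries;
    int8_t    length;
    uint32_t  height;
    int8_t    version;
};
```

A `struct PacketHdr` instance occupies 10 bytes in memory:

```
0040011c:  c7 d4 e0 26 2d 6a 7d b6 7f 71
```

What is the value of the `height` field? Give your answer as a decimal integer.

1786623615

`height` follows `index` (2 B), `entries` (2 B), `length` (1 B), so it starts at offset 2 + 2 + 1 = 5 and occupies 4 bytes.
Bytes at offsets 5..8: 6A 7D B6 7F.
Big-endian stores the most-significant byte at the lowest address.
The bytes are already most-significant first: 0x6A7DB67F.
0x6A7DB67F = 1786623615.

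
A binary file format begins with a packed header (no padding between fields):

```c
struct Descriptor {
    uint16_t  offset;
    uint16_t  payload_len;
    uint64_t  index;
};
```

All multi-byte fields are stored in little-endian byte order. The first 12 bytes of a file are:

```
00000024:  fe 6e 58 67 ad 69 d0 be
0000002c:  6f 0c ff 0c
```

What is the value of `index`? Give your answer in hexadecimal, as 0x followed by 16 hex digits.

`index` follows `offset` (2 B), `payload_len` (2 B), so it starts at offset 2 + 2 = 4 and occupies 8 bytes.
Bytes at offsets 4..11: AD 69 D0 BE 6F 0C FF 0C.
Little-endian stores the least-significant byte at the lowest address.
Reassemble most-significant byte first: 0C FF 0C 6F BE D0 69 AD → 0x0CFF0C6FBED069AD.

0x0CFF0C6FBED069AD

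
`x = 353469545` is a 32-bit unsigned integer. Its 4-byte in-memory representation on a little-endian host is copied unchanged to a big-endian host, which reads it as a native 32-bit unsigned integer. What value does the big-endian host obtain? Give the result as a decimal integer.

353469545 in 32-bit hexadecimal is 0x15118469.
Stored little-endian, the bytes at ascending addresses are 69 84 11 15.
Read back as big-endian, the last byte is least significant, giving 0x69841115.
0x69841115 = 1770262805.

1770262805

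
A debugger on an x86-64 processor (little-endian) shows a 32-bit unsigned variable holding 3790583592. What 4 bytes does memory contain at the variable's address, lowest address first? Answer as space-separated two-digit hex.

3790583592 in hexadecimal, padded to 32 bits, is 0xE1EFB728.
Split into bytes (most-significant first): E1 EF B7 28.
Little-endian stores the least-significant byte at the lowest address.
So at ascending addresses the bytes are 28 B7 EF E1.

28 B7 EF E1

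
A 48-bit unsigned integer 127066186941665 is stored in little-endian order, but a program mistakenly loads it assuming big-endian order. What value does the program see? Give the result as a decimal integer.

127066186941665 in 48-bit hexadecimal is 0x7390E6EF84E1.
Stored little-endian, the bytes at ascending addresses are E1 84 EF E6 90 73.
Read back as big-endian, the last byte is least significant, giving 0xE184EFE69073.
0xE184EFE69073 = 247961076797555.

247961076797555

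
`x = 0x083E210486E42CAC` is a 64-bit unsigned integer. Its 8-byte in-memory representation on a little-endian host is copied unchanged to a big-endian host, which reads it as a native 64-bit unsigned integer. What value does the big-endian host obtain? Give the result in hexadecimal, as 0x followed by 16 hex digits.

Stored little-endian, the bytes at ascending addresses are AC 2C E4 86 04 21 3E 08.
Read back as big-endian, the last byte is least significant, giving 0xAC2CE48604213E08.

0xAC2CE48604213E08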